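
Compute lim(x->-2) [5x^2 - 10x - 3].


Since polynomials are continuous, we use direct substitution.
lim(x->-2) of 5x^2 - 10x - 3
= 5 * (-2)^2 - 10 * (-2) - 3
= 20 + 20 - 3
= 37

37


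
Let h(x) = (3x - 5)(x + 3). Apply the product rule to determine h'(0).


Let u(x) = 3x - 5 and v(x) = x + 3
u'(x) = 3
v'(x) = 1
Product rule: h'(x) = u'(x)*v(x) + u(x)*v'(x)
= 3 * (x + 3) + (3x - 5) * 1
At x = 0:
u(0) = 3 * 0 - 5 = -5
v(0) = 1 * 0 + 3 = 3
h'(0) = 3 * 3 + (-5) * 1
= 9 - 5
= 4

4


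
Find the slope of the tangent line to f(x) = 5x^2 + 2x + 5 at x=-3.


The slope of the tangent line equals f'(x) at the point.
f(x) = 5x^2 + 2x + 5
f'(x) = 10x + 2
At x = -3:
f'(-3) = 10 * (-3) + 2
= -30 + 2
= -28

-28


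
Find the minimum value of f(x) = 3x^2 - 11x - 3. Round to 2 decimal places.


For a quadratic f(x) = ax^2 + bx + c with a > 0, the minimum is at the vertex.
Vertex x-coordinate: x = -b/(2a)
x = -(-11) / (2 * 3)
x = 11/6
Substitute back to find the minimum value:
f(11/6) = 3 * (11/6)^2 - 11 * (11/6) - 3
= 121/12 - 121/6 - 3
= -157/12 ≈ -13.08

-13.08


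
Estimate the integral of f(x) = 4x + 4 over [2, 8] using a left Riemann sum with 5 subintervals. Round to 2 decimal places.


Left Riemann sum uses left endpoints of each subinterval.
Interval: [2, 8], n = 5
dx = (8 - 2) / 5 = 6/5
Left endpoints: [2, 16/5, 22/5, 28/5, 34/5]
f values: [12, 84/5, 108/5, 132/5, 156/5]
Sum = dx * (sum of f values)
= 6/5 * 108
= 648/5 = 129.60

129.60


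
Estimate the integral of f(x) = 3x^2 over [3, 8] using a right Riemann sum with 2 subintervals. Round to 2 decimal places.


Right Riemann sum uses right endpoints of each subinterval.
Interval: [3, 8], n = 2
dx = (8 - 3) / 2 = 5/2
Right endpoints: [11/2, 8]
f values: [363/4, 192]
Sum = dx * (sum of f values)
= 5/2 * 1131/4
= 5655/8 ≈ 706.88

706.88


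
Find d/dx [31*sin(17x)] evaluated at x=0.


Apply the chain rule to differentiate 31*sin(17x):
d/dx [31*sin(17x)]
= 31 * cos(17x) * d/dx(17x)
= 31 * 17 * cos(17x)
= 527 * cos(17x)
Evaluate at x = 0:
= 527 * cos(0)
= 527 * 1
= 527

527


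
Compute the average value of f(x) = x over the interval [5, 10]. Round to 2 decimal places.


Average value = 1/(b-a) * integral from a to b of f(x) dx
First compute the integral of x:
F(x) = (1/2)x^2
F(10) = 1/2 * 100 + 0 * 10 = 50
F(5) = 1/2 * 25 + 0 * 5 = 25/2
Integral = 50 - 25/2 = 75/2
Average = (75/2) / (10 - 5) = (75/2) / 5
= 15/2 = 7.50

7.50


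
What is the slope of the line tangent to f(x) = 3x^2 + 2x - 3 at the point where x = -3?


The slope of the tangent line equals f'(x) at the point.
f(x) = 3x^2 + 2x - 3
f'(x) = 6x + 2
At x = -3:
f'(-3) = 6 * (-3) + 2
= -18 + 2
= -16

-16


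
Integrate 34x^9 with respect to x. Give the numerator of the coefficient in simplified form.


Apply the power rule for integration:
integral of ax^n dx = a/(n+1) * x^(n+1) + C
integral of 34x^9 dx
= 34/10 * x^10 + C
= 17/5 * x^10 + C
The coefficient in lowest terms is 17/5, and its numerator is 17

17


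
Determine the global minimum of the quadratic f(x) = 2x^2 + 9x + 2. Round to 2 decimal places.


For a quadratic f(x) = ax^2 + bx + c with a > 0, the minimum is at the vertex.
Vertex x-coordinate: x = -b/(2a)
x = -(9) / (2 * 2)
x = -9/4
Substitute back to find the minimum value:
f(-9/4) = 2 * (-9/4)^2 + 9 * (-9/4) + 2
= 81/8 - 81/4 + 2
= -65/8 ≈ -8.13

-8.13


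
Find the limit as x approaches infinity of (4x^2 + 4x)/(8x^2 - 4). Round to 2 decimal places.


For limits at infinity with equal-degree polynomials,
we compare leading coefficients.
Numerator leading term: 4x^2
Denominator leading term: 8x^2
Divide both by x^2:
lim = (4 + 4/x) / (8 - 4/x^2)
As x -> infinity, the 1/x and 1/x^2 terms vanish:
= 4/8 = 1/2 = 0.50

0.50


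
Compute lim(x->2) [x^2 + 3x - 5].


Since polynomials are continuous, we use direct substitution.
lim(x->2) of x^2 + 3x - 5
= 1 * 2^2 + 3 * 2 - 5
= 4 + 6 - 5
= 5

5


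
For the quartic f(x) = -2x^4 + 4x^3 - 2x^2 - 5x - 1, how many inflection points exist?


Inflection points occur where f''(x) = 0 and concavity changes.
f(x) = -2x^4 + 4x^3 - 2x^2 - 5x - 1
f'(x) = -8x^3 + 12x^2 - 4x - 5
f''(x) = -24x^2 + 24x - 4
This is a quadratic in x. Use the discriminant to count real roots.
Discriminant = (24)^2 - 4 * (-24) * (-4)
= 576 - 384
= 192
Since discriminant > 0, f''(x) = 0 has 2 distinct real solutions.
A quadratic with two distinct real roots changes sign at each root, so concavity changes at both.
Number of inflection points: 2

2


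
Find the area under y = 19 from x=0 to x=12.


The area under a constant function y = 19 is a rectangle.
Width = 12 - 0 = 12
Height = 19
Area = width * height
= 12 * 19
= 228

228


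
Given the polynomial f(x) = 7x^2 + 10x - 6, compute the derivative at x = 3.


Differentiate term by term using power and sum rules:
f(x) = 7x^2 + 10x - 6
f'(x) = 14x + 10
Substitute x = 3:
f'(3) = 14 * 3 + 10
= 42 + 10
= 52

52


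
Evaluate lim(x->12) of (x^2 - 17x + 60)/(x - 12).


Direct substitution gives 0/0, so we factor the numerator.
Factor: (x^2 - 17x + 60) = (x - 12)(x - 5)
Cancel the common factor (x - 12):
(x^2 - 17x + 60)/(x - 12) = (x - 5)
Now substitute x = 12:
= (12) - (5) = 7

7


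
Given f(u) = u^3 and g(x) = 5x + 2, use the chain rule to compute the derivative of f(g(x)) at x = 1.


Using the chain rule: (f(g(x)))' = f'(g(x)) * g'(x)
First, find g(1):
g(1) = 5 * 1 + 2 = 7
Next, f'(u) = 3u^2
And g'(x) = 5
So f'(g(1)) * g'(1)
= 3 * 7^2 * 5
= 3 * 49 * 5
= 735

735


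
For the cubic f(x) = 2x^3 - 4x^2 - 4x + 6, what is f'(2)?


Differentiate f(x) = 2x^3 - 4x^2 - 4x + 6 term by term:
f'(x) = 6x^2 - 8x - 4
Substitute x = 2:
f'(2) = 6 * 2^2 - 8 * 2 - 4
= 24 - 16 - 4
= 4

4


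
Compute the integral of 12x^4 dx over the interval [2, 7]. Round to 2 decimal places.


Find the antiderivative of 12x^4:
F(x) = 12/5 * x^5
Apply the Fundamental Theorem of Calculus:
F(7) - F(2)
= 12/5 * 7^5 - 12/5 * 2^5
= 12/5 * (16807 - 32)
= 12/5 * 16775
= 40260 = 40260.00

40260.00


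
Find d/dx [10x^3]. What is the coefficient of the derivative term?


We apply the power rule: d/dx [ax^n] = a*n * x^(n-1)
d/dx [10x^3]
= 10 * 3 * x^(3-1)
= 30x^2
The coefficient is 30

30


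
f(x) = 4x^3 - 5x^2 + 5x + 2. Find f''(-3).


First derivative:
f'(x) = 12x^2 - 10x + 5
Second derivative:
f''(x) = 24x - 10
Substitute x = -3:
f''(-3) = 24 * (-3) - 10
= -72 - 10
= -82

-82


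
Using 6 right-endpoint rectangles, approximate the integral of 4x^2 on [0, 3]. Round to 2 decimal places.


Right Riemann sum uses right endpoints of each subinterval.
Interval: [0, 3], n = 6
dx = (3 - 0) / 6 = 1/2
Right endpoints: [1/2, 1, 3/2, 2, 5/2, 3]
f values: [1, 4, 9, 16, 25, 36]
Sum = dx * (sum of f values)
= 1/2 * 91
= 91/2 = 45.50

45.50


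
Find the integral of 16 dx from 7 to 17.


The integral of a constant k over [a, b] equals k * (b - a).
integral from 7 to 17 of 16 dx
= 16 * (17 - 7)
= 16 * 10
= 160

160


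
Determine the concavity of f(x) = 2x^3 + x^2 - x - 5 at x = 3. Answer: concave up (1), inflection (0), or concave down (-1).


Concavity is determined by the sign of f''(x).
f(x) = 2x^3 + x^2 - x - 5
f'(x) = 6x^2 + 2x - 1
f''(x) = 12x + 2
f''(3) = 12 * 3 + 2
= 36 + 2
= 38
Since f''(3) > 0, the function is concave up (1)

1


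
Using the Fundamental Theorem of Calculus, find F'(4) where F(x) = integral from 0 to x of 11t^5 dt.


By the Fundamental Theorem of Calculus (Part 1):
If F(x) = integral from 0 to x of f(t) dt, then F'(x) = f(x)
Here f(t) = 11t^5
So F'(x) = 11x^5
Evaluate at x = 4:
F'(4) = 11 * 4^5
= 11 * 1024
= 11264

11264


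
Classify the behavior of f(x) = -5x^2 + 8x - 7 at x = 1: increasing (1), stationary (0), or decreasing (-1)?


Compute f'(x) to determine behavior:
f'(x) = -10x + 8
f'(1) = -10 * 1 + 8
= -10 + 8
= -2
Since f'(1) < 0, the function is decreasing (-1)

-1


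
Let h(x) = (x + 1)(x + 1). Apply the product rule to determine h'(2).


Let u(x) = x + 1 and v(x) = x + 1
u'(x) = 1
v'(x) = 1
Product rule: h'(x) = u'(x)*v(x) + u(x)*v'(x)
= 1 * (x + 1) + (x + 1) * 1
At x = 2:
u(2) = 1 * 2 + 1 = 3
v(2) = 1 * 2 + 1 = 3
h'(2) = 1 * 3 + 3 * 1
= 3 + 3
= 6

6


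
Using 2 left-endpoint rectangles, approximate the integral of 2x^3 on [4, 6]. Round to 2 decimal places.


Left Riemann sum uses left endpoints of each subinterval.
Interval: [4, 6], n = 2
dx = (6 - 4) / 2 = 1
Left endpoints: [4, 5]
f values: [128, 250]
Sum = dx * (sum of f values)
= 1 * 378
= 378 = 378.00

378.00


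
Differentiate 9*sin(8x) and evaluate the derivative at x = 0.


Apply the chain rule to differentiate 9*sin(8x):
d/dx [9*sin(8x)]
= 9 * cos(8x) * d/dx(8x)
= 9 * 8 * cos(8x)
= 72 * cos(8x)
Evaluate at x = 0:
= 72 * cos(0)
= 72 * 1
= 72

72


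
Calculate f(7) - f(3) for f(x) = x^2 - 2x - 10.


Net change = f(b) - f(a)
f(x) = x^2 - 2x - 10
Compute f(7):
f(7) = 1 * 7^2 - 2 * 7 - 10
= 49 - 14 - 10
= 25
Compute f(3):
f(3) = 1 * 3^2 - 2 * 3 - 10
= 9 - 6 - 10
= -7
Net change = 25 - (-7) = 32

32


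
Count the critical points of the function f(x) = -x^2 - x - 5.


Find where f'(x) = 0:
f'(x) = -2x - 1
Set f'(x) = 0:
-2x - 1 = 0
x = 1 / (-2) = -1/2
This is a linear equation in x, so there is exactly one solution.
Number of critical points: 1

1


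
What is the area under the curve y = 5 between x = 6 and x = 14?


The area under a constant function y = 5 is a rectangle.
Width = 14 - 6 = 8
Height = 5
Area = width * height
= 8 * 5
= 40

40


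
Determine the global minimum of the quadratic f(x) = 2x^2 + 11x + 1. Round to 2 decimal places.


For a quadratic f(x) = ax^2 + bx + c with a > 0, the minimum is at the vertex.
Vertex x-coordinate: x = -b/(2a)
x = -(11) / (2 * 2)
x = -11/4
Substitute back to find the minimum value:
f(-11/4) = 2 * (-11/4)^2 + 11 * (-11/4) + 1
= 121/8 - 121/4 + 1
= -113/8 ≈ -14.13

-14.13


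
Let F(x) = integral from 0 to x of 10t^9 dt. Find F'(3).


By the Fundamental Theorem of Calculus (Part 1):
If F(x) = integral from 0 to x of f(t) dt, then F'(x) = f(x)
Here f(t) = 10t^9
So F'(x) = 10x^9
Evaluate at x = 3:
F'(3) = 10 * 3^9
= 10 * 19683
= 196830

196830


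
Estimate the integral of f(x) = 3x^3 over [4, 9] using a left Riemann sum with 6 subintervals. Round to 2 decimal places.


Left Riemann sum uses left endpoints of each subinterval.
Interval: [4, 9], n = 6
dx = (9 - 4) / 6 = 5/6
Left endpoints: [4, 29/6, 17/3, 13/2, 22/3, 49/6]
f values: [192, 24389/72, 4913/9, 6591/8, 10648/9, 117649/72]
Sum = dx * (sum of f values)
= 5/6 * 37741/8
= 188705/48 ≈ 3931.35

3931.35


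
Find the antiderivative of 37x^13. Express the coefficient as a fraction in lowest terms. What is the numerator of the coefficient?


Apply the power rule for integration:
integral of ax^n dx = a/(n+1) * x^(n+1) + C
integral of 37x^13 dx
= 37/14 * x^14 + C
The coefficient in lowest terms is 37/14, and its numerator is 37

37


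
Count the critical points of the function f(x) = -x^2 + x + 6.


Find where f'(x) = 0:
f'(x) = -2x + 1
Set f'(x) = 0:
-2x + 1 = 0
x = -1 / (-2) = 1/2
This is a linear equation in x, so there is exactly one solution.
Number of critical points: 1

1


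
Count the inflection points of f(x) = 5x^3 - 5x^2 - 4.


Inflection points occur where f''(x) = 0 and concavity changes.
f(x) = 5x^3 - 5x^2 - 4
f'(x) = 15x^2 - 10x
f''(x) = 30x - 10
Set f''(x) = 0:
30x - 10 = 0
x = 10 / 30 = 1/3
Since f''(x) is linear (degree 1), it changes sign at this point.
Therefore there is exactly 1 inflection point.

1


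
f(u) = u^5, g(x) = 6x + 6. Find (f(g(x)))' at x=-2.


Using the chain rule: (f(g(x)))' = f'(g(x)) * g'(x)
First, find g(-2):
g(-2) = 6 * (-2) + 6 = -6
Next, f'(u) = 5u^4
And g'(x) = 6
So f'(g(-2)) * g'(-2)
= 5 * (-6)^4 * 6
= 5 * 1296 * 6
= 38880

38880


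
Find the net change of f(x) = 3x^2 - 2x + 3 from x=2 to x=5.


Net change = f(b) - f(a)
f(x) = 3x^2 - 2x + 3
Compute f(5):
f(5) = 3 * 5^2 - 2 * 5 + 3
= 75 - 10 + 3
= 68
Compute f(2):
f(2) = 3 * 2^2 - 2 * 2 + 3
= 12 - 4 + 3
= 11
Net change = 68 - 11 = 57

57


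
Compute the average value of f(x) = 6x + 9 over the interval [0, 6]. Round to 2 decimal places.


Average value = 1/(b-a) * integral from a to b of f(x) dx
First compute the integral of 6x + 9:
F(x) = 3x^2 + 9x
F(6) = 3 * 36 + 9 * 6 = 162
F(0) = 3 * 0 + 9 * 0 = 0
Integral = 162 - 0 = 162
Average = 162 / (6 - 0) = 162 / 6
= 27 = 27.00

27.00


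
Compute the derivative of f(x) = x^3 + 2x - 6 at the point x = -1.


Differentiate f(x) = x^3 + 2x - 6 term by term:
f'(x) = 3x^2 + 2
Substitute x = -1:
f'(-1) = 3 * (-1)^2 + 0 * (-1) + 2
= 3 + 0 + 2
= 5

5


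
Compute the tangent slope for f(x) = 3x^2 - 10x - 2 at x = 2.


The slope of the tangent line equals f'(x) at the point.
f(x) = 3x^2 - 10x - 2
f'(x) = 6x - 10
At x = 2:
f'(2) = 6 * 2 - 10
= 12 - 10
= 2

2


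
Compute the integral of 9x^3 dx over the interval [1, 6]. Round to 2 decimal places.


Find the antiderivative of 9x^3:
F(x) = 9/4 * x^4
Apply the Fundamental Theorem of Calculus:
F(6) - F(1)
= 9/4 * 6^4 - 9/4 * 1^4
= 9/4 * (1296 - 1)
= 9/4 * 1295
= 11655/4 = 2913.75

2913.75


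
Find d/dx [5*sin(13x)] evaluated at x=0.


Apply the chain rule to differentiate 5*sin(13x):
d/dx [5*sin(13x)]
= 5 * cos(13x) * d/dx(13x)
= 5 * 13 * cos(13x)
= 65 * cos(13x)
Evaluate at x = 0:
= 65 * cos(0)
= 65 * 1
= 65

65


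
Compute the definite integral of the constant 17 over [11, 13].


The integral of a constant k over [a, b] equals k * (b - a).
integral from 11 to 13 of 17 dx
= 17 * (13 - 11)
= 17 * 2
= 34

34


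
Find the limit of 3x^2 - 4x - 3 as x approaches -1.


Since polynomials are continuous, we use direct substitution.
lim(x->-1) of 3x^2 - 4x - 3
= 3 * (-1)^2 - 4 * (-1) - 3
= 3 + 4 - 3
= 4

4


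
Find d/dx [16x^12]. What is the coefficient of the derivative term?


We apply the power rule: d/dx [ax^n] = a*n * x^(n-1)
d/dx [16x^12]
= 16 * 12 * x^(12-1)
= 192x^11
The coefficient is 192

192


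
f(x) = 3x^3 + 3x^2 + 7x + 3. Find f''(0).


First derivative:
f'(x) = 9x^2 + 6x + 7
Second derivative:
f''(x) = 18x + 6
Substitute x = 0:
f''(0) = 18 * 0 + 6
= 0 + 6
= 6

6


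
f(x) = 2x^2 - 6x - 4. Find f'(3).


Differentiate term by term using power and sum rules:
f(x) = 2x^2 - 6x - 4
f'(x) = 4x - 6
Substitute x = 3:
f'(3) = 4 * 3 - 6
= 12 - 6
= 6

6


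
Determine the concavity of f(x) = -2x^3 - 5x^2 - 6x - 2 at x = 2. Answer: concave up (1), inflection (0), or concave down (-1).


Concavity is determined by the sign of f''(x).
f(x) = -2x^3 - 5x^2 - 6x - 2
f'(x) = -6x^2 - 10x - 6
f''(x) = -12x - 10
f''(2) = -12 * 2 - 10
= -24 - 10
= -34
Since f''(2) < 0, the function is concave down (-1)

-1


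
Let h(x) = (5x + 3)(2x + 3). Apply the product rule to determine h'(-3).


Let u(x) = 5x + 3 and v(x) = 2x + 3
u'(x) = 5
v'(x) = 2
Product rule: h'(x) = u'(x)*v(x) + u(x)*v'(x)
= 5 * (2x + 3) + (5x + 3) * 2
At x = -3:
u(-3) = 5 * (-3) + 3 = -12
v(-3) = 2 * (-3) + 3 = -3
h'(-3) = 5 * (-3) + (-12) * 2
= -15 - 24
= -39

-39


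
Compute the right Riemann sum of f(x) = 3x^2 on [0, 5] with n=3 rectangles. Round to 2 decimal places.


Right Riemann sum uses right endpoints of each subinterval.
Interval: [0, 5], n = 3
dx = (5 - 0) / 3 = 5/3
Right endpoints: [5/3, 10/3, 5]
f values: [25/3, 100/3, 75]
Sum = dx * (sum of f values)
= 5/3 * 350/3
= 1750/9 ≈ 194.44

194.44


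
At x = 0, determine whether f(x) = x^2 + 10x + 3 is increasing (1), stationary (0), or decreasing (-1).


Compute f'(x) to determine behavior:
f'(x) = 2x + 10
f'(0) = 2 * 0 + 10
= 0 + 10
= 10
Since f'(0) > 0, the function is increasing (1)

1


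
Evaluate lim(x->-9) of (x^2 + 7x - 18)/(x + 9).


Direct substitution gives 0/0, so we factor the numerator.
Factor: (x^2 + 7x - 18) = (x + 9)(x - 2)
Cancel the common factor (x + 9):
(x^2 + 7x - 18)/(x + 9) = (x - 2)
Now substitute x = -9:
= (-9) - (2) = -11

-11


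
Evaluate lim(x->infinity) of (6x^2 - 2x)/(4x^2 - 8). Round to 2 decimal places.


For limits at infinity with equal-degree polynomials,
we compare leading coefficients.
Numerator leading term: 6x^2
Denominator leading term: 4x^2
Divide both by x^2:
lim = (6 - 2/x) / (4 - 8/x^2)
As x -> infinity, the 1/x and 1/x^2 terms vanish:
= 6/4 = 3/2 = 1.50

1.50


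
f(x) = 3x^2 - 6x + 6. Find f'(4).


Differentiate term by term using power and sum rules:
f(x) = 3x^2 - 6x + 6
f'(x) = 6x - 6
Substitute x = 4:
f'(4) = 6 * 4 - 6
= 24 - 6
= 18

18


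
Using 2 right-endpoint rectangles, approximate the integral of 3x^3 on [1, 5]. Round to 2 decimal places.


Right Riemann sum uses right endpoints of each subinterval.
Interval: [1, 5], n = 2
dx = (5 - 1) / 2 = 2
Right endpoints: [3, 5]
f values: [81, 375]
Sum = dx * (sum of f values)
= 2 * 456
= 912 = 912.00

912.00


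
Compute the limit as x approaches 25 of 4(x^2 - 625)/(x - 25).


Direct substitution gives 0/0, so we factor the numerator.
Factor: 4(x^2 - 625) = 4 * (x - 25)(x + 25)
Cancel the common factor (x - 25):
4(x^2 - 625)/(x - 25) = 4 * (x + 25)
Now substitute x = 25:
= 4 * (25 + 25) = 200

200


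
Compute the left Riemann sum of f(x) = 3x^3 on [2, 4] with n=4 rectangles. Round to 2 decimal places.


Left Riemann sum uses left endpoints of each subinterval.
Interval: [2, 4], n = 4
dx = (4 - 2) / 4 = 1/2
Left endpoints: [2, 5/2, 3, 7/2]
f values: [24, 375/8, 81, 1029/8]
Sum = dx * (sum of f values)
= 1/2 * 561/2
= 561/4 = 140.25

140.25


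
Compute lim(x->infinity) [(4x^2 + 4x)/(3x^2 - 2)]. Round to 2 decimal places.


For limits at infinity with equal-degree polynomials,
we compare leading coefficients.
Numerator leading term: 4x^2
Denominator leading term: 3x^2
Divide both by x^2:
lim = (4 + 4/x) / (3 - 2/x^2)
As x -> infinity, the 1/x and 1/x^2 terms vanish:
= 4/3 ≈ 1.33

1.33


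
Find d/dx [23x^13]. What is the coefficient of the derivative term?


We apply the power rule: d/dx [ax^n] = a*n * x^(n-1)
d/dx [23x^13]
= 23 * 13 * x^(13-1)
= 299x^12
The coefficient is 299

299


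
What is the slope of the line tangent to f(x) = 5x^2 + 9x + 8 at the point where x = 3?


The slope of the tangent line equals f'(x) at the point.
f(x) = 5x^2 + 9x + 8
f'(x) = 10x + 9
At x = 3:
f'(3) = 10 * 3 + 9
= 30 + 9
= 39

39


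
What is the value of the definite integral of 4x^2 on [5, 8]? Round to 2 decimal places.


Find the antiderivative of 4x^2:
F(x) = 4/3 * x^3
Apply the Fundamental Theorem of Calculus:
F(8) - F(5)
= 4/3 * 8^3 - 4/3 * 5^3
= 4/3 * (512 - 125)
= 4/3 * 387
= 516 = 516.00

516.00


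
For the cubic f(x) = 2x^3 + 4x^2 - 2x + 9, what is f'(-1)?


Differentiate f(x) = 2x^3 + 4x^2 - 2x + 9 term by term:
f'(x) = 6x^2 + 8x - 2
Substitute x = -1:
f'(-1) = 6 * (-1)^2 + 8 * (-1) - 2
= 6 - 8 - 2
= -4

-4


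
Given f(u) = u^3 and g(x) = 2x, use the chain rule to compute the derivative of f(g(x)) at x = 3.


Using the chain rule: (f(g(x)))' = f'(g(x)) * g'(x)
First, find g(3):
g(3) = 2 * 3 + 0 = 6
Next, f'(u) = 3u^2
And g'(x) = 2
So f'(g(3)) * g'(3)
= 3 * 6^2 * 2
= 3 * 36 * 2
= 216

216


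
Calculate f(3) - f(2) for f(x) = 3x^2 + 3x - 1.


Net change = f(b) - f(a)
f(x) = 3x^2 + 3x - 1
Compute f(3):
f(3) = 3 * 3^2 + 3 * 3 - 1
= 27 + 9 - 1
= 35
Compute f(2):
f(2) = 3 * 2^2 + 3 * 2 - 1
= 12 + 6 - 1
= 17
Net change = 35 - 17 = 18

18


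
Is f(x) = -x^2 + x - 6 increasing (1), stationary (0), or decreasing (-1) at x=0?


Compute f'(x) to determine behavior:
f'(x) = -2x + 1
f'(0) = -2 * 0 + 1
= 0 + 1
= 1
Since f'(0) > 0, the function is increasing (1)

1


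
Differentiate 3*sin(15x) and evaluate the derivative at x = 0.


Apply the chain rule to differentiate 3*sin(15x):
d/dx [3*sin(15x)]
= 3 * cos(15x) * d/dx(15x)
= 3 * 15 * cos(15x)
= 45 * cos(15x)
Evaluate at x = 0:
= 45 * cos(0)
= 45 * 1
= 45

45


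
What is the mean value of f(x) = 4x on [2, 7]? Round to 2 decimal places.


Average value = 1/(b-a) * integral from a to b of f(x) dx
First compute the integral of 4x:
F(x) = 2x^2
F(7) = 2 * 49 + 0 * 7 = 98
F(2) = 2 * 4 + 0 * 2 = 8
Integral = 98 - 8 = 90
Average = 90 / (7 - 2) = 90 / 5
= 18 = 18.00

18.00


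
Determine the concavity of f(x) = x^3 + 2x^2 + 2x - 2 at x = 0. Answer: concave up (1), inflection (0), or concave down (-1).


Concavity is determined by the sign of f''(x).
f(x) = x^3 + 2x^2 + 2x - 2
f'(x) = 3x^2 + 4x + 2
f''(x) = 6x + 4
f''(0) = 6 * 0 + 4
= 0 + 4
= 4
Since f''(0) > 0, the function is concave up (1)

1


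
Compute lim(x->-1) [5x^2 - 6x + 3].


Since polynomials are continuous, we use direct substitution.
lim(x->-1) of 5x^2 - 6x + 3
= 5 * (-1)^2 - 6 * (-1) + 3
= 5 + 6 + 3
= 14

14


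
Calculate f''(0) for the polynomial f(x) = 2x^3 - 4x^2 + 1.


First derivative:
f'(x) = 6x^2 - 8x
Second derivative:
f''(x) = 12x - 8
Substitute x = 0:
f''(0) = 12 * 0 - 8
= 0 - 8
= -8

-8


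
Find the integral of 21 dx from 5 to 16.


The integral of a constant k over [a, b] equals k * (b - a).
integral from 5 to 16 of 21 dx
= 21 * (16 - 5)
= 21 * 11
= 231

231


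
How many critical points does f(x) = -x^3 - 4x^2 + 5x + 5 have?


Find where f'(x) = 0:
f(x) = -x^3 - 4x^2 + 5x + 5
f'(x) = -3x^2 - 8x + 5
This is a quadratic in x. Use the discriminant to count real roots.
Discriminant = (-8)^2 - 4 * (-3) * 5
= 64 - (-60)
= 124
Since discriminant > 0, f'(x) = 0 has 2 real solutions.
Number of critical points: 2

2


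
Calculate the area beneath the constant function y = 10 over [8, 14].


The area under a constant function y = 10 is a rectangle.
Width = 14 - 8 = 6
Height = 10
Area = width * height
= 6 * 10
= 60

60


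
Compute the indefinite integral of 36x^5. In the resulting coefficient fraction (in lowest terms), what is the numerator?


Apply the power rule for integration:
integral of ax^n dx = a/(n+1) * x^(n+1) + C
integral of 36x^5 dx
= 36/6 * x^6 + C
= 6 * x^6 + C
The coefficient in lowest terms is 6 = 6/1, so its numerator is 6

6


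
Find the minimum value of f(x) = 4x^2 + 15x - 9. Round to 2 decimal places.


For a quadratic f(x) = ax^2 + bx + c with a > 0, the minimum is at the vertex.
Vertex x-coordinate: x = -b/(2a)
x = -(15) / (2 * 4)
x = -15/8
Substitute back to find the minimum value:
f(-15/8) = 4 * (-15/8)^2 + 15 * (-15/8) - 9
= 225/16 - 225/8 - 9
= -369/16 ≈ -23.06

-23.06


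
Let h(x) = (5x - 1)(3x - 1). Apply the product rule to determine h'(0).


Let u(x) = 5x - 1 and v(x) = 3x - 1
u'(x) = 5
v'(x) = 3
Product rule: h'(x) = u'(x)*v(x) + u(x)*v'(x)
= 5 * (3x - 1) + (5x - 1) * 3
At x = 0:
u(0) = 5 * 0 - 1 = -1
v(0) = 3 * 0 - 1 = -1
h'(0) = 5 * (-1) + (-1) * 3
= -5 - 3
= -8

-8


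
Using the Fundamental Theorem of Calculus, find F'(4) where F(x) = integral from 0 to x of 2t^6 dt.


By the Fundamental Theorem of Calculus (Part 1):
If F(x) = integral from 0 to x of f(t) dt, then F'(x) = f(x)
Here f(t) = 2t^6
So F'(x) = 2x^6
Evaluate at x = 4:
F'(4) = 2 * 4^6
= 2 * 4096
= 8192

8192


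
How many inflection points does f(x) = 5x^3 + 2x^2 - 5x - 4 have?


Inflection points occur where f''(x) = 0 and concavity changes.
f(x) = 5x^3 + 2x^2 - 5x - 4
f'(x) = 15x^2 + 4x - 5
f''(x) = 30x + 4
Set f''(x) = 0:
30x + 4 = 0
x = -4 / 30 = -2/15
Since f''(x) is linear (degree 1), it changes sign at this point.
Therefore there is exactly 1 inflection point.

1


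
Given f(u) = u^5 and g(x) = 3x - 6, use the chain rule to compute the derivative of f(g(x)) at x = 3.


Using the chain rule: (f(g(x)))' = f'(g(x)) * g'(x)
First, find g(3):
g(3) = 3 * 3 - 6 = 3
Next, f'(u) = 5u^4
And g'(x) = 3
So f'(g(3)) * g'(3)
= 5 * 3^4 * 3
= 5 * 81 * 3
= 1215

1215


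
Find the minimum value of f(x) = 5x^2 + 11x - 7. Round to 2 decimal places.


For a quadratic f(x) = ax^2 + bx + c with a > 0, the minimum is at the vertex.
Vertex x-coordinate: x = -b/(2a)
x = -(11) / (2 * 5)
x = -11/10
Substitute back to find the minimum value:
f(-11/10) = 5 * (-11/10)^2 + 11 * (-11/10) - 7
= 121/20 - 121/10 - 7
= -261/20 = -13.05

-13.05


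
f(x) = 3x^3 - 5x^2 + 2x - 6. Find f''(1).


First derivative:
f'(x) = 9x^2 - 10x + 2
Second derivative:
f''(x) = 18x - 10
Substitute x = 1:
f''(1) = 18 * 1 - 10
= 18 - 10
= 8

8


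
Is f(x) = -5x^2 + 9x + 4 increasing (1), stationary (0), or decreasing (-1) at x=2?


Compute f'(x) to determine behavior:
f'(x) = -10x + 9
f'(2) = -10 * 2 + 9
= -20 + 9
= -11
Since f'(2) < 0, the function is decreasing (-1)

-1


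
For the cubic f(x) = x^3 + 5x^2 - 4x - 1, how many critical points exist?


Find where f'(x) = 0:
f(x) = x^3 + 5x^2 - 4x - 1
f'(x) = 3x^2 + 10x - 4
This is a quadratic in x. Use the discriminant to count real roots.
Discriminant = (10)^2 - 4 * 3 * (-4)
= 100 - (-48)
= 148
Since discriminant > 0, f'(x) = 0 has 2 real solutions.
Number of critical points: 2

2


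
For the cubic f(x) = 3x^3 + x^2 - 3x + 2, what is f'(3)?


Differentiate f(x) = 3x^3 + x^2 - 3x + 2 term by term:
f'(x) = 9x^2 + 2x - 3
Substitute x = 3:
f'(3) = 9 * 3^2 + 2 * 3 - 3
= 81 + 6 - 3
= 84

84


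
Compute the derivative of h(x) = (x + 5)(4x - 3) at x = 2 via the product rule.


Let u(x) = x + 5 and v(x) = 4x - 3
u'(x) = 1
v'(x) = 4
Product rule: h'(x) = u'(x)*v(x) + u(x)*v'(x)
= 1 * (4x - 3) + (x + 5) * 4
At x = 2:
u(2) = 1 * 2 + 5 = 7
v(2) = 4 * 2 - 3 = 5
h'(2) = 1 * 5 + 7 * 4
= 5 + 28
= 33

33


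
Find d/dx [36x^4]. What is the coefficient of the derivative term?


We apply the power rule: d/dx [ax^n] = a*n * x^(n-1)
d/dx [36x^4]
= 36 * 4 * x^(4-1)
= 144x^3
The coefficient is 144

144


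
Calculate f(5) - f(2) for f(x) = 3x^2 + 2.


Net change = f(b) - f(a)
f(x) = 3x^2 + 2
Compute f(5):
f(5) = 3 * 5^2 + 0 * 5 + 2
= 75 + 0 + 2
= 77
Compute f(2):
f(2) = 3 * 2^2 + 0 * 2 + 2
= 12 + 0 + 2
= 14
Net change = 77 - 14 = 63

63


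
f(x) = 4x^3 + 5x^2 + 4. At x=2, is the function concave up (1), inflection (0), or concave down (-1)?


Concavity is determined by the sign of f''(x).
f(x) = 4x^3 + 5x^2 + 4
f'(x) = 12x^2 + 10x
f''(x) = 24x + 10
f''(2) = 24 * 2 + 10
= 48 + 10
= 58
Since f''(2) > 0, the function is concave up (1)

1


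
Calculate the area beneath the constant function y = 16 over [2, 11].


The area under a constant function y = 16 is a rectangle.
Width = 11 - 2 = 9
Height = 16
Area = width * height
= 9 * 16
= 144

144


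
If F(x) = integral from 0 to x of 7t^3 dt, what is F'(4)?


By the Fundamental Theorem of Calculus (Part 1):
If F(x) = integral from 0 to x of f(t) dt, then F'(x) = f(x)
Here f(t) = 7t^3
So F'(x) = 7x^3
Evaluate at x = 4:
F'(4) = 7 * 4^3
= 7 * 64
= 448

448


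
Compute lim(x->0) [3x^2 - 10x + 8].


Since polynomials are continuous, we use direct substitution.
lim(x->0) of 3x^2 - 10x + 8
= 3 * 0^2 - 10 * 0 + 8
= 0 + 0 + 8
= 8

8


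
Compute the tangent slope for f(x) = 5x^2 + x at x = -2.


The slope of the tangent line equals f'(x) at the point.
f(x) = 5x^2 + x
f'(x) = 10x + 1
At x = -2:
f'(-2) = 10 * (-2) + 1
= -20 + 1
= -19

-19


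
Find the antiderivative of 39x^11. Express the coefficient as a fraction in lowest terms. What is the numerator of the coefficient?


Apply the power rule for integration:
integral of ax^n dx = a/(n+1) * x^(n+1) + C
integral of 39x^11 dx
= 39/12 * x^12 + C
= 13/4 * x^12 + C
The coefficient in lowest terms is 13/4, and its numerator is 13

13


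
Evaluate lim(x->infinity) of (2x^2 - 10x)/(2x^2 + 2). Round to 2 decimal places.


For limits at infinity with equal-degree polynomials,
we compare leading coefficients.
Numerator leading term: 2x^2
Denominator leading term: 2x^2
Divide both by x^2:
lim = (2 - 10/x) / (2 + 2/x^2)
As x -> infinity, the 1/x and 1/x^2 terms vanish:
= 2/2 = 1 = 1.00

1.00


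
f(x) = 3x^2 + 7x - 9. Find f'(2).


Differentiate term by term using power and sum rules:
f(x) = 3x^2 + 7x - 9
f'(x) = 6x + 7
Substitute x = 2:
f'(2) = 6 * 2 + 7
= 12 + 7
= 19

19


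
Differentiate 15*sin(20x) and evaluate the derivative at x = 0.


Apply the chain rule to differentiate 15*sin(20x):
d/dx [15*sin(20x)]
= 15 * cos(20x) * d/dx(20x)
= 15 * 20 * cos(20x)
= 300 * cos(20x)
Evaluate at x = 0:
= 300 * cos(0)
= 300 * 1
= 300

300


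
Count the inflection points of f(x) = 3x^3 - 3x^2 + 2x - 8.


Inflection points occur where f''(x) = 0 and concavity changes.
f(x) = 3x^3 - 3x^2 + 2x - 8
f'(x) = 9x^2 - 6x + 2
f''(x) = 18x - 6
Set f''(x) = 0:
18x - 6 = 0
x = 6 / 18 = 1/3
Since f''(x) is linear (degree 1), it changes sign at this point.
Therefore there is exactly 1 inflection point.

1


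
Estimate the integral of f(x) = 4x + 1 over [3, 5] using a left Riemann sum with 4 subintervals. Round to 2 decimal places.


Left Riemann sum uses left endpoints of each subinterval.
Interval: [3, 5], n = 4
dx = (5 - 3) / 4 = 1/2
Left endpoints: [3, 7/2, 4, 9/2]
f values: [13, 15, 17, 19]
Sum = dx * (sum of f values)
= 1/2 * 64
= 32 = 32.00

32.00


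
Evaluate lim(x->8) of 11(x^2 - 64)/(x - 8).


Direct substitution gives 0/0, so we factor the numerator.
Factor: 11(x^2 - 64) = 11 * (x - 8)(x + 8)
Cancel the common factor (x - 8):
11(x^2 - 64)/(x - 8) = 11 * (x + 8)
Now substitute x = 8:
= 11 * (8 + 8) = 176

176


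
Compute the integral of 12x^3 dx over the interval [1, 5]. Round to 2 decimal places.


Find the antiderivative of 12x^3:
F(x) = 12/4 * x^4
Apply the Fundamental Theorem of Calculus:
F(5) - F(1)
= 12/4 * 5^4 - 12/4 * 1^4
= 12/4 * (625 - 1)
= 12/4 * 624
= 1872 = 1872.00

1872.00


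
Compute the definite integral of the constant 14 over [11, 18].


The integral of a constant k over [a, b] equals k * (b - a).
integral from 11 to 18 of 14 dx
= 14 * (18 - 11)
= 14 * 7
= 98

98


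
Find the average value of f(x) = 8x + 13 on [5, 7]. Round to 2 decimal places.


Average value = 1/(b-a) * integral from a to b of f(x) dx
First compute the integral of 8x + 13:
F(x) = 4x^2 + 13x
F(7) = 4 * 49 + 13 * 7 = 287
F(5) = 4 * 25 + 13 * 5 = 165
Integral = 287 - 165 = 122
Average = 122 / (7 - 5) = 122 / 2
= 61 = 61.00

61.00


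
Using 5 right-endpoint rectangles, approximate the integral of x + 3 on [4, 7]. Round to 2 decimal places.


Right Riemann sum uses right endpoints of each subinterval.
Interval: [4, 7], n = 5
dx = (7 - 4) / 5 = 3/5
Right endpoints: [23/5, 26/5, 29/5, 32/5, 7]
f values: [38/5, 41/5, 44/5, 47/5, 10]
Sum = dx * (sum of f values)
= 3/5 * 44
= 132/5 = 26.40

26.40


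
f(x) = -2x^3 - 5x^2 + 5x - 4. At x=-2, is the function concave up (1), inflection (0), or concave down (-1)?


Concavity is determined by the sign of f''(x).
f(x) = -2x^3 - 5x^2 + 5x - 4
f'(x) = -6x^2 - 10x + 5
f''(x) = -12x - 10
f''(-2) = -12 * (-2) - 10
= 24 - 10
= 14
Since f''(-2) > 0, the function is concave up (1)

1


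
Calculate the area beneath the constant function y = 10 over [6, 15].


The area under a constant function y = 10 is a rectangle.
Width = 15 - 6 = 9
Height = 10
Area = width * height
= 9 * 10
= 90

90


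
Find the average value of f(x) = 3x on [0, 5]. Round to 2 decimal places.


Average value = 1/(b-a) * integral from a to b of f(x) dx
First compute the integral of 3x:
F(x) = (3/2)x^2
F(5) = 3/2 * 25 + 0 * 5 = 75/2
F(0) = 3/2 * 0 + 0 * 0 = 0
Integral = 75/2 - 0 = 75/2
Average = (75/2) / (5 - 0) = (75/2) / 5
= 15/2 = 7.50

7.50


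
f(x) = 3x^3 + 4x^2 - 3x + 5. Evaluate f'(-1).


Differentiate f(x) = 3x^3 + 4x^2 - 3x + 5 term by term:
f'(x) = 9x^2 + 8x - 3
Substitute x = -1:
f'(-1) = 9 * (-1)^2 + 8 * (-1) - 3
= 9 - 8 - 3
= -2

-2


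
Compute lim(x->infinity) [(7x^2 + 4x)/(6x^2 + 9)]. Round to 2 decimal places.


For limits at infinity with equal-degree polynomials,
we compare leading coefficients.
Numerator leading term: 7x^2
Denominator leading term: 6x^2
Divide both by x^2:
lim = (7 + 4/x) / (6 + 9/x^2)
As x -> infinity, the 1/x and 1/x^2 terms vanish:
= 7/6 ≈ 1.17

1.17


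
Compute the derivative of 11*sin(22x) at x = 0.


Apply the chain rule to differentiate 11*sin(22x):
d/dx [11*sin(22x)]
= 11 * cos(22x) * d/dx(22x)
= 11 * 22 * cos(22x)
= 242 * cos(22x)
Evaluate at x = 0:
= 242 * cos(0)
= 242 * 1
= 242

242


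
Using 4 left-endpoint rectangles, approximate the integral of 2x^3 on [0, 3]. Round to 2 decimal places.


Left Riemann sum uses left endpoints of each subinterval.
Interval: [0, 3], n = 4
dx = (3 - 0) / 4 = 3/4
Left endpoints: [0, 3/4, 3/2, 9/4]
f values: [0, 27/32, 27/4, 729/32]
Sum = dx * (sum of f values)
= 3/4 * 243/8
= 729/32 ≈ 22.78

22.78


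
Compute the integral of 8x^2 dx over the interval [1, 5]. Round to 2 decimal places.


Find the antiderivative of 8x^2:
F(x) = 8/3 * x^3
Apply the Fundamental Theorem of Calculus:
F(5) - F(1)
= 8/3 * 5^3 - 8/3 * 1^3
= 8/3 * (125 - 1)
= 8/3 * 124
= 992/3 ≈ 330.67

330.67


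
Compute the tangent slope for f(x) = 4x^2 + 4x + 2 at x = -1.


The slope of the tangent line equals f'(x) at the point.
f(x) = 4x^2 + 4x + 2
f'(x) = 8x + 4
At x = -1:
f'(-1) = 8 * (-1) + 4
= -8 + 4
= -4

-4


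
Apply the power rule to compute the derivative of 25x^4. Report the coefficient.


We apply the power rule: d/dx [ax^n] = a*n * x^(n-1)
d/dx [25x^4]
= 25 * 4 * x^(4-1)
= 100x^3
The coefficient is 100

100


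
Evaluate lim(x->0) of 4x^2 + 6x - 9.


Since polynomials are continuous, we use direct substitution.
lim(x->0) of 4x^2 + 6x - 9
= 4 * 0^2 + 6 * 0 - 9
= 0 + 0 - 9
= -9

-9


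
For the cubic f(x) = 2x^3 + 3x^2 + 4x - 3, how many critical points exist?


Find where f'(x) = 0:
f(x) = 2x^3 + 3x^2 + 4x - 3
f'(x) = 6x^2 + 6x + 4
This is a quadratic in x. Use the discriminant to count real roots.
Discriminant = (6)^2 - 4 * 6 * 4
= 36 - 96
= -60
Since discriminant < 0, f'(x) = 0 has no real solutions.
Number of critical points: 0

0


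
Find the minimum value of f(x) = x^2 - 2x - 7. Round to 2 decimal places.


For a quadratic f(x) = ax^2 + bx + c with a > 0, the minimum is at the vertex.
Vertex x-coordinate: x = -b/(2a)
x = -(-2) / (2 * 1)
x = 2/2 = 1
Substitute back to find the minimum value:
f(1) = 1 * 1^2 - 2 * 1 - 7
= 1 - 2 - 7
= -8 = -8.00

-8.00


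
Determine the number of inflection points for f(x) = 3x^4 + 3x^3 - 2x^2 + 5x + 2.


Inflection points occur where f''(x) = 0 and concavity changes.
f(x) = 3x^4 + 3x^3 - 2x^2 + 5x + 2
f'(x) = 12x^3 + 9x^2 - 4x + 5
f''(x) = 36x^2 + 18x - 4
This is a quadratic in x. Use the discriminant to count real roots.
Discriminant = (18)^2 - 4 * 36 * (-4)
= 324 - (-576)
= 900
Since discriminant > 0, f''(x) = 0 has 2 distinct real solutions.
A quadratic with two distinct real roots changes sign at each root, so concavity changes at both.
Number of inflection points: 2

2


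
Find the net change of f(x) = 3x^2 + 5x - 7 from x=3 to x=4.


Net change = f(b) - f(a)
f(x) = 3x^2 + 5x - 7
Compute f(4):
f(4) = 3 * 4^2 + 5 * 4 - 7
= 48 + 20 - 7
= 61
Compute f(3):
f(3) = 3 * 3^2 + 5 * 3 - 7
= 27 + 15 - 7
= 35
Net change = 61 - 35 = 26

26


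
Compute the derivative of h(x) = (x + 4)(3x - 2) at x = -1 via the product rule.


Let u(x) = x + 4 and v(x) = 3x - 2
u'(x) = 1
v'(x) = 3
Product rule: h'(x) = u'(x)*v(x) + u(x)*v'(x)
= 1 * (3x - 2) + (x + 4) * 3
At x = -1:
u(-1) = 1 * (-1) + 4 = 3
v(-1) = 3 * (-1) - 2 = -5
h'(-1) = 1 * (-5) + 3 * 3
= -5 + 9
= 4

4


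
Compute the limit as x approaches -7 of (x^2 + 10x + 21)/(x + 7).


Direct substitution gives 0/0, so we factor the numerator.
Factor: (x^2 + 10x + 21) = (x + 7)(x + 3)
Cancel the common factor (x + 7):
(x^2 + 10x + 21)/(x + 7) = (x + 3)
Now substitute x = -7:
= (-7) - (-3) = -4

-4


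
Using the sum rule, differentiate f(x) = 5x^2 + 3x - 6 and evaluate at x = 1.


Differentiate term by term using power and sum rules:
f(x) = 5x^2 + 3x - 6
f'(x) = 10x + 3
Substitute x = 1:
f'(1) = 10 * 1 + 3
= 10 + 3
= 13

13


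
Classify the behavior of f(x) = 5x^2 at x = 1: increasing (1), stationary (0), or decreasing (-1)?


Compute f'(x) to determine behavior:
f'(x) = 10x
f'(1) = 10 * 1 + 0
= 10 + 0
= 10
Since f'(1) > 0, the function is increasing (1)

1


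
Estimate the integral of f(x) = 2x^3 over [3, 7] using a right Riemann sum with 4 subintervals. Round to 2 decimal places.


Right Riemann sum uses right endpoints of each subinterval.
Interval: [3, 7], n = 4
dx = (7 - 3) / 4 = 1
Right endpoints: [4, 5, 6, 7]
f values: [128, 250, 432, 686]
Sum = dx * (sum of f values)
= 1 * 1496
= 1496 = 1496.00

1496.00


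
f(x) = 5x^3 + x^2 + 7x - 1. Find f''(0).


First derivative:
f'(x) = 15x^2 + 2x + 7
Second derivative:
f''(x) = 30x + 2
Substitute x = 0:
f''(0) = 30 * 0 + 2
= 0 + 2
= 2

2


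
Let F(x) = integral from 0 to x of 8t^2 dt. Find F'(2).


By the Fundamental Theorem of Calculus (Part 1):
If F(x) = integral from 0 to x of f(t) dt, then F'(x) = f(x)
Here f(t) = 8t^2
So F'(x) = 8x^2
Evaluate at x = 2:
F'(2) = 8 * 2^2
= 8 * 4
= 32

32


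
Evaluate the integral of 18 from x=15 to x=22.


The integral of a constant k over [a, b] equals k * (b - a).
integral from 15 to 22 of 18 dx
= 18 * (22 - 15)
= 18 * 7
= 126

126


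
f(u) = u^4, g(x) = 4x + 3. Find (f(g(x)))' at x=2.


Using the chain rule: (f(g(x)))' = f'(g(x)) * g'(x)
First, find g(2):
g(2) = 4 * 2 + 3 = 11
Next, f'(u) = 4u^3
And g'(x) = 4
So f'(g(2)) * g'(2)
= 4 * 11^3 * 4
= 4 * 1331 * 4
= 21296

21296


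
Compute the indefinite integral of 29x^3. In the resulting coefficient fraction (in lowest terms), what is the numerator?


Apply the power rule for integration:
integral of ax^n dx = a/(n+1) * x^(n+1) + C
integral of 29x^3 dx
= 29/4 * x^4 + C
The coefficient in lowest terms is 29/4, and its numerator is 29

29


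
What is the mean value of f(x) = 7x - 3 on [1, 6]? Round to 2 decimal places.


Average value = 1/(b-a) * integral from a to b of f(x) dx
First compute the integral of 7x - 3:
F(x) = (7/2)x^2 - 3x
F(6) = 7/2 * 36 - 3 * 6 = 108
F(1) = 7/2 * 1 - 3 * 1 = 1/2
Integral = 108 - 1/2 = 215/2
Average = (215/2) / (6 - 1) = (215/2) / 5
= 43/2 = 21.50

21.50


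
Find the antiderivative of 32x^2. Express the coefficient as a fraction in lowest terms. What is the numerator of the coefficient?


Apply the power rule for integration:
integral of ax^n dx = a/(n+1) * x^(n+1) + C
integral of 32x^2 dx
= 32/3 * x^3 + C
The coefficient in lowest terms is 32/3, and its numerator is 32

32


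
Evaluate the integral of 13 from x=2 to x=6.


The integral of a constant k over [a, b] equals k * (b - a).
integral from 2 to 6 of 13 dx
= 13 * (6 - 2)
= 13 * 4
= 52

52


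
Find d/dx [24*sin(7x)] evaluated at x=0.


Apply the chain rule to differentiate 24*sin(7x):
d/dx [24*sin(7x)]
= 24 * cos(7x) * d/dx(7x)
= 24 * 7 * cos(7x)
= 168 * cos(7x)
Evaluate at x = 0:
= 168 * cos(0)
= 168 * 1
= 168

168


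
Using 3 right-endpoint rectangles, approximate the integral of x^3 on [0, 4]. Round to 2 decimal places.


Right Riemann sum uses right endpoints of each subinterval.
Interval: [0, 4], n = 3
dx = (4 - 0) / 3 = 4/3
Right endpoints: [4/3, 8/3, 4]
f values: [64/27, 512/27, 64]
Sum = dx * (sum of f values)
= 4/3 * 256/3
= 1024/9 ≈ 113.78

113.78


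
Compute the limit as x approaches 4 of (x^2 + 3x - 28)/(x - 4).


Direct substitution gives 0/0, so we factor the numerator.
Factor: (x^2 + 3x - 28) = (x - 4)(x + 7)
Cancel the common factor (x - 4):
(x^2 + 3x - 28)/(x - 4) = (x + 7)
Now substitute x = 4:
= (4) - (-7) = 11

11


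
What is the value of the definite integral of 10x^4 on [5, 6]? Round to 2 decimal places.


Find the antiderivative of 10x^4:
F(x) = 10/5 * x^5
Apply the Fundamental Theorem of Calculus:
F(6) - F(5)
= 10/5 * 6^5 - 10/5 * 5^5
= 10/5 * (7776 - 3125)
= 10/5 * 4651
= 9302 = 9302.00

9302.00


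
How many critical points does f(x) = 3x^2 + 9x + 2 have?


Find where f'(x) = 0:
f'(x) = 6x + 9
Set f'(x) = 0:
6x + 9 = 0
x = -9 / 6 = -3/2
This is a linear equation in x, so there is exactly one solution.
Number of critical points: 1

1


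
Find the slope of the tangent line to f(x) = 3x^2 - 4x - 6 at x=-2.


The slope of the tangent line equals f'(x) at the point.
f(x) = 3x^2 - 4x - 6
f'(x) = 6x - 4
At x = -2:
f'(-2) = 6 * (-2) - 4
= -12 - 4
= -16

-16
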